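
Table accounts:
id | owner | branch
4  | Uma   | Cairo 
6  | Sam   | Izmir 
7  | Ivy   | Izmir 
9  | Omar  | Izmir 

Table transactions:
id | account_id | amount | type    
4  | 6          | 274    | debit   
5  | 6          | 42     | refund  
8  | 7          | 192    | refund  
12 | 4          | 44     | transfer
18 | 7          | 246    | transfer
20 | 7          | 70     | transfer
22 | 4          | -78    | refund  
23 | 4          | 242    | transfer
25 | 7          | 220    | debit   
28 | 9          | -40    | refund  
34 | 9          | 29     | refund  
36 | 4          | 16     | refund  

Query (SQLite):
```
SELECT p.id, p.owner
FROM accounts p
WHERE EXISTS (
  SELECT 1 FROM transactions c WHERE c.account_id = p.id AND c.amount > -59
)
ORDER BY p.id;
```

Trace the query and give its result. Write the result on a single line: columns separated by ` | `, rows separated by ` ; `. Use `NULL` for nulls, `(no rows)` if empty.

For each accounts row, check whether any transactions with matching account_id has amount > -59.
Keep rows where that is true.

4 | Uma ; 6 | Sam ; 7 | Ivy ; 9 | Omar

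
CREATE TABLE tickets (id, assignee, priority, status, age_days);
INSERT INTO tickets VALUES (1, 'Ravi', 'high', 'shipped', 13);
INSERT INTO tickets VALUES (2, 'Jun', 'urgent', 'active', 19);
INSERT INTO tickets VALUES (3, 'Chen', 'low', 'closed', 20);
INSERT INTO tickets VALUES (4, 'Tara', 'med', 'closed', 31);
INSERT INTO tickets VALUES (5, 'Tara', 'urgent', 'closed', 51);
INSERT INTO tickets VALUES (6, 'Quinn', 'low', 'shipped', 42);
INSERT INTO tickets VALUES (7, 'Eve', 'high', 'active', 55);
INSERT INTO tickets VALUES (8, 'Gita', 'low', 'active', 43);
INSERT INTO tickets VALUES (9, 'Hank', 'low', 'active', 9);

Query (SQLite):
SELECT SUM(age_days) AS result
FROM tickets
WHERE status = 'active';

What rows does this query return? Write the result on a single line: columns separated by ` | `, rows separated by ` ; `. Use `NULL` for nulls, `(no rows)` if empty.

126

Rows where status='active' → age_days values: [19, 55, 43, 9].
SUM of non-NULL values = 126.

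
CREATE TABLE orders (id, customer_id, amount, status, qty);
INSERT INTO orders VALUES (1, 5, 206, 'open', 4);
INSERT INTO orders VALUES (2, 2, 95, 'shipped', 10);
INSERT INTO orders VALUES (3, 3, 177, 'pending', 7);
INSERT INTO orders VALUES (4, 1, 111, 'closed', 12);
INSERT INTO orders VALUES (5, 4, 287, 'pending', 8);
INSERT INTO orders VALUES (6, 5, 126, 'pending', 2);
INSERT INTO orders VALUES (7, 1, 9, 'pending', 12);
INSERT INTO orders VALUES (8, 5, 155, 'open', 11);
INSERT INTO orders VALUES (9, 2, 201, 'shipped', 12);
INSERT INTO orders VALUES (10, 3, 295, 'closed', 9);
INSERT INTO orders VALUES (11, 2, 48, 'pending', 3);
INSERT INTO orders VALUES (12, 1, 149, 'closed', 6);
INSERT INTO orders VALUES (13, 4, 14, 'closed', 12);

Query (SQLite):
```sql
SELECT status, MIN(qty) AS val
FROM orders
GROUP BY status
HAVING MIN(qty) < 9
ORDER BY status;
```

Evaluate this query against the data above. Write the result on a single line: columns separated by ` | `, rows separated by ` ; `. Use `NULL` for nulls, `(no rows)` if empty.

closed | 6 ; open | 4 ; pending | 2

Partition orders by status; compute MIN(qty) within each group.
HAVING: keep groups where MIN(qty) < 9.
  closed: ids {4, 10, 12, 13} → MIN(qty)=6
  open: ids {1, 8} → MIN(qty)=4
  pending: ids {3, 5, 6, 7, 11} → MIN(qty)=2
  shipped: ids {2, 9} → MIN(qty)=10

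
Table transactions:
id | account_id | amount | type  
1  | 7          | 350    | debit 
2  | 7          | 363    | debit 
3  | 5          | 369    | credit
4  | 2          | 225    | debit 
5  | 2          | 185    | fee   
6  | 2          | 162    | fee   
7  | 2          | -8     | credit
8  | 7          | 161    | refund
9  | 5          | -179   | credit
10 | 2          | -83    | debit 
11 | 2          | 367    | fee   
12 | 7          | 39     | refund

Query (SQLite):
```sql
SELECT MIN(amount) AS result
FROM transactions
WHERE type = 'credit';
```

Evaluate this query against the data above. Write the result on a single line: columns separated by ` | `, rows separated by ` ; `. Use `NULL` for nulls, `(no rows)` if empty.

-179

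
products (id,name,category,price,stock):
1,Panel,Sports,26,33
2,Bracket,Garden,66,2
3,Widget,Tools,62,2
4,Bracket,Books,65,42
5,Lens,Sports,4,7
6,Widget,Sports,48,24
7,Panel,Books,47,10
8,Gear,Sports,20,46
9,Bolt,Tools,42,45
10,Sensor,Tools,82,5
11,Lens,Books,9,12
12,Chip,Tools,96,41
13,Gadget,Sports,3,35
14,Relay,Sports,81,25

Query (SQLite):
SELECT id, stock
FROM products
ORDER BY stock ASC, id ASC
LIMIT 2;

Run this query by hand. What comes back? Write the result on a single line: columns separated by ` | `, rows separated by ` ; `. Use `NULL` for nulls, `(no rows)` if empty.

Sort by stock asc, tiebreak id asc: (2, id=2), (2, id=3), (5, id=10), (7, id=5), (10, id=7) …. Take first 2.

2 | 2 ; 3 | 2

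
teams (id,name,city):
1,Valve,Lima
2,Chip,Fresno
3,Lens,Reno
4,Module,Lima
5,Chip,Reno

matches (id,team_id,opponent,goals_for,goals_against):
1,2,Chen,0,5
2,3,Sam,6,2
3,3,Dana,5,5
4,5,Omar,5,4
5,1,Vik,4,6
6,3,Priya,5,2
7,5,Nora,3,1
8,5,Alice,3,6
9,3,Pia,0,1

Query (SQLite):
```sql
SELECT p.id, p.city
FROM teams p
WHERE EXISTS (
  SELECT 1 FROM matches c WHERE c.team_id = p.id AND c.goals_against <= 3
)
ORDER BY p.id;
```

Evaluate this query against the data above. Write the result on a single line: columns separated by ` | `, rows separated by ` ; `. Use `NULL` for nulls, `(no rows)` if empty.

For each teams row, check whether any matches with matching team_id has goals_against <= 3.
Keep rows where that is true.

3 | Reno ; 5 | Reno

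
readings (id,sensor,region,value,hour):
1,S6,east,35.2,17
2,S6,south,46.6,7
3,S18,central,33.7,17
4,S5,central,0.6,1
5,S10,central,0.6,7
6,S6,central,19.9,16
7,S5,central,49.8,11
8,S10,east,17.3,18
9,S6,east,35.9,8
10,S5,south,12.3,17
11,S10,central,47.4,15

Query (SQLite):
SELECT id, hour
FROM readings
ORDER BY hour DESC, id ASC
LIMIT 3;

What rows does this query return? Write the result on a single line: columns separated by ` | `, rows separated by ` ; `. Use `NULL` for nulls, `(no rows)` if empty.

8 | 18 ; 1 | 17 ; 3 | 17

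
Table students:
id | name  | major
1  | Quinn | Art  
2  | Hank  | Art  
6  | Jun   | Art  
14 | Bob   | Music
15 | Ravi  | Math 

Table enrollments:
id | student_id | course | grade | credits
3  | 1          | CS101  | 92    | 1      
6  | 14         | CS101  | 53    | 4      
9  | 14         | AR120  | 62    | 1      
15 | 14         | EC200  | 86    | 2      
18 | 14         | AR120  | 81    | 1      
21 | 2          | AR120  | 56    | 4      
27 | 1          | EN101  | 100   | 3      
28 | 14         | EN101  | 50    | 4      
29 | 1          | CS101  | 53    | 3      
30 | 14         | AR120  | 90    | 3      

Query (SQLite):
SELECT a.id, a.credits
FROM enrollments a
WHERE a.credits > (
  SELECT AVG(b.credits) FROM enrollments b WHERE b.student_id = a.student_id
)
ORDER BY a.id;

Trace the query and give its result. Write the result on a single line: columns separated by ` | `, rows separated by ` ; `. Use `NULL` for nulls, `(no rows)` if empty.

6 | 4 ; 27 | 3 ; 28 | 4 ; 29 | 3 ; 30 | 3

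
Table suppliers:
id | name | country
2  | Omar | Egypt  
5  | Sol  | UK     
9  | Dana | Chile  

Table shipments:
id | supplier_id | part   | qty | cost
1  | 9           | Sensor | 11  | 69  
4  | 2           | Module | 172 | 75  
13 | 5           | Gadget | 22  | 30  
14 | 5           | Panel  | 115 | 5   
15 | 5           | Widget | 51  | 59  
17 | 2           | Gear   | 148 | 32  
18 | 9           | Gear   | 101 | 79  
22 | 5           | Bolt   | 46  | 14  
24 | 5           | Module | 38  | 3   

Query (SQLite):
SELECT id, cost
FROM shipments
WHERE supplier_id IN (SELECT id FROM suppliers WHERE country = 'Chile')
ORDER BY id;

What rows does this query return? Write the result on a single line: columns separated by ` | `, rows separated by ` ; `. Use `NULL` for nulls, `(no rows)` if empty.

1 | 69 ; 18 | 79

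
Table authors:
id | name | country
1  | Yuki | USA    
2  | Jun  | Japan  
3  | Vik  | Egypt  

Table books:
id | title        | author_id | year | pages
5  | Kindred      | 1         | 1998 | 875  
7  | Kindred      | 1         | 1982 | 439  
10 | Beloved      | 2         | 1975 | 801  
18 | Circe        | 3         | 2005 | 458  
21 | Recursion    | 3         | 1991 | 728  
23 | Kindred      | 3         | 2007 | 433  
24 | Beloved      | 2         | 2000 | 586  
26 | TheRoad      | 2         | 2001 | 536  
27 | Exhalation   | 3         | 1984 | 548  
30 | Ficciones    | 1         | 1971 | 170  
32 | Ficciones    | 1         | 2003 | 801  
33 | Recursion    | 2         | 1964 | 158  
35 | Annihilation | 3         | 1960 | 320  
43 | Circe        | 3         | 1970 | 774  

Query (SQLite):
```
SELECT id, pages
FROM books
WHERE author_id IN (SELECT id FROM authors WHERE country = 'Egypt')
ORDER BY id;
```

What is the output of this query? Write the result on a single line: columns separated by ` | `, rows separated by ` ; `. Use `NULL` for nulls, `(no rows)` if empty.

Inner query: authors.id where country = 'Egypt'.
Outer: keep books rows whose author_id is in that set.
Inner query → {3}

18 | 458 ; 21 | 728 ; 23 | 433 ; 27 | 548 ; 35 | 320 ; 43 | 774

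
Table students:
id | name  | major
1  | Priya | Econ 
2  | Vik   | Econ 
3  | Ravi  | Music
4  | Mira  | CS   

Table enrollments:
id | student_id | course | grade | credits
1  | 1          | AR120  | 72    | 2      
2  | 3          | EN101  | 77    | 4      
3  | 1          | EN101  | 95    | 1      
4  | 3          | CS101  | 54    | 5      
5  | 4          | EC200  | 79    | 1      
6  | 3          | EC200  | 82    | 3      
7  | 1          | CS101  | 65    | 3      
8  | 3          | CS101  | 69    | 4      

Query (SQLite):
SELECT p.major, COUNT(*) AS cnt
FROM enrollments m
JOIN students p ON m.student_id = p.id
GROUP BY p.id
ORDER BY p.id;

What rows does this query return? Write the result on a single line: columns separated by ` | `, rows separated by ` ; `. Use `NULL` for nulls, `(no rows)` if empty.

Join each enrollments row to its students via student_id.
Group joined rows by students.id; compute COUNT(*) per group.
  1: ids {1, 3, 7} → COUNT(*)=3
  3: ids {2, 4, 6, 8} → COUNT(*)=4
  4: ids {5} → COUNT(*)=1

Econ | 3 ; Music | 4 ; CS | 1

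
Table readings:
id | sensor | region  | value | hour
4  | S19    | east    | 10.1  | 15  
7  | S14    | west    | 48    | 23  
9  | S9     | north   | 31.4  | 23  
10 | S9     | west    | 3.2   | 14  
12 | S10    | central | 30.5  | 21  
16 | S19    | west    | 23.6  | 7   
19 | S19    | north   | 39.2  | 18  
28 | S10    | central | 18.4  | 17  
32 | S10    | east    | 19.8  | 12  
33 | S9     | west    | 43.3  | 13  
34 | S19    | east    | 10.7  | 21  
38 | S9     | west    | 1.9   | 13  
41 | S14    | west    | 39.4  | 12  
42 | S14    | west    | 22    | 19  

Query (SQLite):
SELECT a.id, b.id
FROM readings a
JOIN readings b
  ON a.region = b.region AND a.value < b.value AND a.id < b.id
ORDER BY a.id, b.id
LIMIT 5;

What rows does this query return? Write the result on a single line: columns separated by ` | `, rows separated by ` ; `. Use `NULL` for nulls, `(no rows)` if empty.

Pairs (a,b) with same region, a.value < b.value, a.id < b.id.
region groups: central:{12,28} east:{4,32,34} north:{9,19} west:{7,10,16,33,38,41,42}
Ordered by (a.id, b.id); first 5.

4 | 32 ; 4 | 34 ; 9 | 19 ; 10 | 16 ; 10 | 33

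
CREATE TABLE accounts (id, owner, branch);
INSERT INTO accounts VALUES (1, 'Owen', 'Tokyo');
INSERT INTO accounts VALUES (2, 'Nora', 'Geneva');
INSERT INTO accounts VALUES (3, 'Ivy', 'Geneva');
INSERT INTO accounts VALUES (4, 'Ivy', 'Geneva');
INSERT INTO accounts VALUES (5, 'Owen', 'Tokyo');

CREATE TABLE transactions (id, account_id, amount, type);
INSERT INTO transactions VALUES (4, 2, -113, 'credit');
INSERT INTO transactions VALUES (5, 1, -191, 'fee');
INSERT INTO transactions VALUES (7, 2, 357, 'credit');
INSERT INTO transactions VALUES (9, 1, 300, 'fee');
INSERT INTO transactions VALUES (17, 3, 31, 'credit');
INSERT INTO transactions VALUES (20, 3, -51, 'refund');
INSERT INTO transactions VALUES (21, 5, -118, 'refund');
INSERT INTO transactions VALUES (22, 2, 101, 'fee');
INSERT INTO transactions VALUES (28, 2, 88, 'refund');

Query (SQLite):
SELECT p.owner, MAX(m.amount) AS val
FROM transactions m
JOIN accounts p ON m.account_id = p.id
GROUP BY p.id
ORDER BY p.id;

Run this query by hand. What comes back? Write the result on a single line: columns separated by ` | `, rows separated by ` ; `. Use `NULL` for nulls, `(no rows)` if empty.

Join each transactions row to its accounts via account_id.
Group joined rows by accounts.id; compute MAX(m.amount) per group.
  1: ids {5, 9} → MAX(m.amount)=300
  2: ids {4, 7, 22, 28} → MAX(m.amount)=357
  3: ids {17, 20} → MAX(m.amount)=31
  5: ids {21} → MAX(m.amount)=-118

Owen | 300 ; Nora | 357 ; Ivy | 31 ; Owen | -118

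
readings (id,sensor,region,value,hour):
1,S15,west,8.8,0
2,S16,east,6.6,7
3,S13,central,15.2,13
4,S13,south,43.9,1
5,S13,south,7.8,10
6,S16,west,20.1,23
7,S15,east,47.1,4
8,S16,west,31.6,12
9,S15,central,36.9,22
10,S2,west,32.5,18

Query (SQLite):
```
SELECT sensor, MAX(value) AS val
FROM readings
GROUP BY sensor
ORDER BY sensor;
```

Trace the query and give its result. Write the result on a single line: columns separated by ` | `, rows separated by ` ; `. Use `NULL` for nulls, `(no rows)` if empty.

Partition readings by sensor; compute MAX(value) within each group.
  S13: ids {3, 4, 5} → MAX(value)=43.9
  S15: ids {1, 7, 9} → MAX(value)=47.1
  S16: ids {2, 6, 8} → MAX(value)=31.6
  S2: ids {10} → MAX(value)=32.5

S13 | 43.9 ; S15 | 47.1 ; S16 | 31.6 ; S2 | 32.5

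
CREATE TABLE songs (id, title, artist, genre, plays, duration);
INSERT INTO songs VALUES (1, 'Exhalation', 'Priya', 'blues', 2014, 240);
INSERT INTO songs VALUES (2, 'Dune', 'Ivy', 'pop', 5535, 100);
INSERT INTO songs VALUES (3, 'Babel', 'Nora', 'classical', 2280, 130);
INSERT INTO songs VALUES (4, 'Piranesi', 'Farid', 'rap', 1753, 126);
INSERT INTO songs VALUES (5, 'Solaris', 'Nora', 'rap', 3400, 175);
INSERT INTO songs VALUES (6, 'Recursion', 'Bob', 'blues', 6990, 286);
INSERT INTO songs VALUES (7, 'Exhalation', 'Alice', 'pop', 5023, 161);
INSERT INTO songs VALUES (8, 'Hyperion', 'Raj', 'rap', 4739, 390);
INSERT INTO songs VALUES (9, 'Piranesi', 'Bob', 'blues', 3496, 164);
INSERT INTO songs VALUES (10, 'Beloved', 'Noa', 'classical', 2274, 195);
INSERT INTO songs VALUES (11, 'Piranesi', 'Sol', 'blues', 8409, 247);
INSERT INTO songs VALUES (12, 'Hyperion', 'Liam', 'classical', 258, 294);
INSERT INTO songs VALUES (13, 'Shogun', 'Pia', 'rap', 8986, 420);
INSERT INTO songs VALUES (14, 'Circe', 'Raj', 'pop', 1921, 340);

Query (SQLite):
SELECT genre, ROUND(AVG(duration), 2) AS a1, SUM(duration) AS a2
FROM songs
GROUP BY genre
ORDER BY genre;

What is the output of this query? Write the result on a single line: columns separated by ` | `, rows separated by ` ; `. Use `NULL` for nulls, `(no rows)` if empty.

Group songs by genre.
Per group compute: ROUND(AVG(duration), 2), SUM(duration).
  blues: ids {1, 6, 9, 11} → ROUND(AVG(duration), 2)=234.25, SUM(duration)=937
  classical: ids {3, 10, 12} → ROUND(AVG(duration), 2)=206.33, SUM(duration)=619
  pop: ids {2, 7, 14} → ROUND(AVG(duration), 2)=200.33, SUM(duration)=601
  rap: ids {4, 5, 8, 13} → ROUND(AVG(duration), 2)=277.75, SUM(duration)=1111

blues | 234.25 | 937 ; classical | 206.33 | 619 ; pop | 200.33 | 601 ; rap | 277.75 | 1111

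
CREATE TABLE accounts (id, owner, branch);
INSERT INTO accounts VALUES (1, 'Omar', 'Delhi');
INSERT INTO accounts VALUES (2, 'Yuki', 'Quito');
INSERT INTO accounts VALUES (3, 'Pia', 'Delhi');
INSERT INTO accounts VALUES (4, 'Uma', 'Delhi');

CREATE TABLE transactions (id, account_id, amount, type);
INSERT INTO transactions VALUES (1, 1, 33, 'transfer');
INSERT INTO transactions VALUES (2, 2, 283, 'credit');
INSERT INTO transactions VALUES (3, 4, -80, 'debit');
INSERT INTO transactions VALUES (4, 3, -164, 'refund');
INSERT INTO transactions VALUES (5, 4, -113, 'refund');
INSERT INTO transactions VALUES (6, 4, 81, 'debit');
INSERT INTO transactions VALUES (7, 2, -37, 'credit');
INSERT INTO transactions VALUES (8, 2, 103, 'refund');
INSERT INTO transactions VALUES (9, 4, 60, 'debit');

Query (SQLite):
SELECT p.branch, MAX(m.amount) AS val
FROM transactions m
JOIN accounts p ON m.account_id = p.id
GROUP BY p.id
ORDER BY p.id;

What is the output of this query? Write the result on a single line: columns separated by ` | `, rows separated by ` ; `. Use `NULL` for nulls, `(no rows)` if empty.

Join each transactions row to its accounts via account_id.
Group joined rows by accounts.id; compute MAX(m.amount) per group.
  1: ids {1} → MAX(m.amount)=33
  2: ids {2, 7, 8} → MAX(m.amount)=283
  3: ids {4} → MAX(m.amount)=-164
  4: ids {3, 5, 6, 9} → MAX(m.amount)=81

Delhi | 33 ; Quito | 283 ; Delhi | -164 ; Delhi | 81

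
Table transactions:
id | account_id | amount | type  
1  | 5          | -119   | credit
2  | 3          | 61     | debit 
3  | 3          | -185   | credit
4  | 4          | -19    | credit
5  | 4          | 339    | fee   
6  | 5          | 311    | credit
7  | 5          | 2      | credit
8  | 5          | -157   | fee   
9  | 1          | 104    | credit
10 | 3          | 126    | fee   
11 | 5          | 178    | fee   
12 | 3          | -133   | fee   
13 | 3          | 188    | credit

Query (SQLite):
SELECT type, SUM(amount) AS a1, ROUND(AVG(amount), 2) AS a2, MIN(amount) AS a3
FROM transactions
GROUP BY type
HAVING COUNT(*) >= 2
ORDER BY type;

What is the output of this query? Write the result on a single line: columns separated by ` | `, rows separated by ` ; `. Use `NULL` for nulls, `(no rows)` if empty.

Group transactions by type.
Per group compute: SUM(amount), ROUND(AVG(amount), 2), MIN(amount).
HAVING: drop groups with fewer than 2 rows.
  credit: ids {1, 3, 4, 6, 7, 9, 13} → SUM(amount)=282, ROUND(AVG(amount), 2)=40.29, MIN(amount)=-185
  debit: ids {2} → SUM(amount)=61, ROUND(AVG(amount), 2)=61, MIN(amount)=61
  fee: ids {5, 8, 10, 11, 12} → SUM(amount)=353, ROUND(AVG(amount), 2)=70.6, MIN(amount)=-157

credit | 282 | 40.29 | -185 ; fee | 353 | 70.6 | -157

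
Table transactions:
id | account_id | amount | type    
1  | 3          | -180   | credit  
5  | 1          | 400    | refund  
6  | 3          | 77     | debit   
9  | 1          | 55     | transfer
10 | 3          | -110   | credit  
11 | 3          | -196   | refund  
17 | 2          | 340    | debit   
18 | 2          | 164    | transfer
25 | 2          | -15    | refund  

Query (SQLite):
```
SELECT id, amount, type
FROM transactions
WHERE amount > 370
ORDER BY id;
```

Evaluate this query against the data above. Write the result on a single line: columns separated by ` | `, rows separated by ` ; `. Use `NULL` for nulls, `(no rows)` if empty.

amount > 370: ids {5}

5 | 400 | refund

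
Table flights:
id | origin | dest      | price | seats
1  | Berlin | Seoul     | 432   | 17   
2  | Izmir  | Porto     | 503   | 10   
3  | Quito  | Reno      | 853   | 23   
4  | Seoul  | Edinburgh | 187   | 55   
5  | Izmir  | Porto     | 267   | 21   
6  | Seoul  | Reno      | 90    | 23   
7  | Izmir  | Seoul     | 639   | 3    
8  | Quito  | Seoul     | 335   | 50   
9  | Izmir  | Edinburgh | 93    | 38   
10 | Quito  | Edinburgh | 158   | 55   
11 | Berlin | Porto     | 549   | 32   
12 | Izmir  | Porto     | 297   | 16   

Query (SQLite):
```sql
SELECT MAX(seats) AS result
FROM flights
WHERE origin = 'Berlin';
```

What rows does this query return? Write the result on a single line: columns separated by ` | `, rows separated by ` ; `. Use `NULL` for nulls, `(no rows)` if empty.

32

Rows where origin='Berlin' → seats values: [17, 32].
MAX of non-NULL values = 32.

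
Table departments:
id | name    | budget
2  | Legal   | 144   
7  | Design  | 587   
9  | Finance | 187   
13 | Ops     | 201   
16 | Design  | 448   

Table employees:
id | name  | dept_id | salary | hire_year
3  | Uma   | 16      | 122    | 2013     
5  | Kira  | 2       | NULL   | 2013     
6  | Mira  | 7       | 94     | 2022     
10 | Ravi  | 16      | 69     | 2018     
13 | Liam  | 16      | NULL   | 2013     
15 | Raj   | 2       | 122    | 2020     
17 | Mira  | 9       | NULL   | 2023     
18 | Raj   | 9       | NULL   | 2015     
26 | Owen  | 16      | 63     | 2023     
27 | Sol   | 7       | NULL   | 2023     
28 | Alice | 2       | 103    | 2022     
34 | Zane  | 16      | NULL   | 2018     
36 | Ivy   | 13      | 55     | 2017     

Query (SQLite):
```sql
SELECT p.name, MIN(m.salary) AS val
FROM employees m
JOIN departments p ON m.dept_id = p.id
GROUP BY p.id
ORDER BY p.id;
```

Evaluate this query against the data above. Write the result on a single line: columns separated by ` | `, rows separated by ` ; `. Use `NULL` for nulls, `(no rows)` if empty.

Legal | 103 ; Design | 94 ; Finance | NULL ; Ops | 55 ; Design | 63

Join each employees row to its departments via dept_id.
Group joined rows by departments.id; compute MIN(m.salary) per group.
  2: ids {5, 15, 28} → MIN(m.salary)=103
  7: ids {6, 27} → MIN(m.salary)=94
  9: ids {17, 18} → MIN(m.salary)=NULL
  13: ids {36} → MIN(m.salary)=55
  16: ids {3, 10, 13, 26, 34} → MIN(m.salary)=63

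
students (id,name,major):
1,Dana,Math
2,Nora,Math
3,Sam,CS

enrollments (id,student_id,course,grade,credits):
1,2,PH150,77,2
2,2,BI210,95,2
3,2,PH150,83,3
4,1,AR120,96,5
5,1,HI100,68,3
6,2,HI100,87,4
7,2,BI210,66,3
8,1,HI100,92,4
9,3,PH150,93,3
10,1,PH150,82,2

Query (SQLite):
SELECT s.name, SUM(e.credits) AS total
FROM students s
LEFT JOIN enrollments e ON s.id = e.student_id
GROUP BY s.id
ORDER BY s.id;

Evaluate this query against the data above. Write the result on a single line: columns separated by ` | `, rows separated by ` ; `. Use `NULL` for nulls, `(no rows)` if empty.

Dana | 14 ; Nora | 14 ; Sam | 3

LEFT JOIN keeps every students row; unmatched ones get NULL for enrollments columns.
Group by students.id and compute SUM(e.credits). SUM over an all-NULL group is NULL.
  1: ids {4, 5, 8, 10} → SUM(e.credits)=14
  2: ids {1, 2, 3, 6, 7} → SUM(e.credits)=14
  3: ids {9} → SUM(e.credits)=3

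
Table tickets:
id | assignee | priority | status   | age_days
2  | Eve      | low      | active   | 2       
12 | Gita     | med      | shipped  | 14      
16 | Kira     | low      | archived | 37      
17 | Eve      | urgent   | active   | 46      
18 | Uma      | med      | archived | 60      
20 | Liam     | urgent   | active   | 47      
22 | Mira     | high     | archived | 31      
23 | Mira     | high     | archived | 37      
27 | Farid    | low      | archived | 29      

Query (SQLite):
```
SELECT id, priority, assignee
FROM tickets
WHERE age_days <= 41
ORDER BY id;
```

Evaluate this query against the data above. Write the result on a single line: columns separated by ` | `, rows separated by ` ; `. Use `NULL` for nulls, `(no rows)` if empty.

2 | low | Eve ; 12 | med | Gita ; 16 | low | Kira ; 22 | high | Mira ; 23 | high | Mira ; 27 | low | Farid

age_days <= 41: ids {2, 12, 16, 22, 23, 27}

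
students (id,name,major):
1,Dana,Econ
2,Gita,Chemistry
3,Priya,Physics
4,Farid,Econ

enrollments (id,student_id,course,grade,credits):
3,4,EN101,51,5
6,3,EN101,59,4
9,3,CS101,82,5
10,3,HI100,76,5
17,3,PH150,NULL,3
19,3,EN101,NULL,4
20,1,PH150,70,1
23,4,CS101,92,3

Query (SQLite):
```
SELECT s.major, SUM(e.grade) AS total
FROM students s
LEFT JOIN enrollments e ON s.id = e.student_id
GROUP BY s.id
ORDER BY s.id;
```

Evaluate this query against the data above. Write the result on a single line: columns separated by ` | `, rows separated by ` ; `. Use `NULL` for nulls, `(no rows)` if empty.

LEFT JOIN keeps every students row; unmatched ones get NULL for enrollments columns.
Group by students.id and compute SUM(e.grade). SUM over an all-NULL group is NULL.
  1: ids {20} → SUM(e.grade)=70
  2: ids {—} → SUM(e.grade)=NULL
  3: ids {6, 9, 10, 17, 19} → SUM(e.grade)=217
  4: ids {3, 23} → SUM(e.grade)=143

Econ | 70 ; Chemistry | NULL ; Physics | 217 ; Econ | 143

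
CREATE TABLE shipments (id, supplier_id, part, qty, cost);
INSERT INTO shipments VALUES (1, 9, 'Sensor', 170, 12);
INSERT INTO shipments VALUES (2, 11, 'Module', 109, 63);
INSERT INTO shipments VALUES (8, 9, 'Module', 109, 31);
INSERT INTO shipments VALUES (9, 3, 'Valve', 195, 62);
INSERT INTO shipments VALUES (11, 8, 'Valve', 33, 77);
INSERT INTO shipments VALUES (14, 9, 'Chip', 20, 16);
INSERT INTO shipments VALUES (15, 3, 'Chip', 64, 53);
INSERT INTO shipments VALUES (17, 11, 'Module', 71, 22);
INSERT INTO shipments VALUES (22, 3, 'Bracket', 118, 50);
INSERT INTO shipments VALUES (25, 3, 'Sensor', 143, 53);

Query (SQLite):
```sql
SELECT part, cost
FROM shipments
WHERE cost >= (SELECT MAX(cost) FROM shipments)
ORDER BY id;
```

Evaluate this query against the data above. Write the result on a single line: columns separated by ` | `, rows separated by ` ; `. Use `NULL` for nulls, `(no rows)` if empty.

Scalar subquery: MAX(cost) over all shipments rows = 77.
Keep rows where cost >= that value.

Valve | 77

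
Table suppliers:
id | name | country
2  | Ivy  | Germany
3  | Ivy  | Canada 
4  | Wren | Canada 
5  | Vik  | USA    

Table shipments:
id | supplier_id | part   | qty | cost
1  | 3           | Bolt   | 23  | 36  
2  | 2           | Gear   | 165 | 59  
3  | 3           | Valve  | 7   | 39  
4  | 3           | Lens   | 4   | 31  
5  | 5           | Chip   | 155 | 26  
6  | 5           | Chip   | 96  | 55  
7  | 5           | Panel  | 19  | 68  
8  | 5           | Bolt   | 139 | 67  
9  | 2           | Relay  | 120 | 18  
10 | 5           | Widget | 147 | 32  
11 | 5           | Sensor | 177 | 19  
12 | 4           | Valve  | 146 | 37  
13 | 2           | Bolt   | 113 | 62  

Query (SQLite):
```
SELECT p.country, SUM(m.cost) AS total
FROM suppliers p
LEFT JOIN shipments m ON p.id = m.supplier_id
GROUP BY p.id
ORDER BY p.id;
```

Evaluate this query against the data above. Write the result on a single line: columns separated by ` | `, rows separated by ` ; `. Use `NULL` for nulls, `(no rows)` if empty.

LEFT JOIN keeps every suppliers row; unmatched ones get NULL for shipments columns.
Group by suppliers.id and compute SUM(m.cost). SUM over an all-NULL group is NULL.
  2: ids {2, 9, 13} → SUM(m.cost)=139
  3: ids {1, 3, 4} → SUM(m.cost)=106
  4: ids {12} → SUM(m.cost)=37
  5: ids {5, 6, 7, 8, 10, 11} → SUM(m.cost)=267

Germany | 139 ; Canada | 106 ; Canada | 37 ; USA | 267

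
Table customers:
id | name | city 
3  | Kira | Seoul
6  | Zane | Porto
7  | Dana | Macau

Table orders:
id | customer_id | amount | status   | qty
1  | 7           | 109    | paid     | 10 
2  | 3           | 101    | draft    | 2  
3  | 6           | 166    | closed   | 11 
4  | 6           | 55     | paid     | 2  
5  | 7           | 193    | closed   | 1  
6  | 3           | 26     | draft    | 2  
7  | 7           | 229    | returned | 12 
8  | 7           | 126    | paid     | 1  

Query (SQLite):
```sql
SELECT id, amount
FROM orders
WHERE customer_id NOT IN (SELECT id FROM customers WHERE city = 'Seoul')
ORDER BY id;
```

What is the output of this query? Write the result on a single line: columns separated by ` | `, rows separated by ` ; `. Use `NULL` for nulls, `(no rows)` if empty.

1 | 109 ; 3 | 166 ; 4 | 55 ; 5 | 193 ; 7 | 229 ; 8 | 126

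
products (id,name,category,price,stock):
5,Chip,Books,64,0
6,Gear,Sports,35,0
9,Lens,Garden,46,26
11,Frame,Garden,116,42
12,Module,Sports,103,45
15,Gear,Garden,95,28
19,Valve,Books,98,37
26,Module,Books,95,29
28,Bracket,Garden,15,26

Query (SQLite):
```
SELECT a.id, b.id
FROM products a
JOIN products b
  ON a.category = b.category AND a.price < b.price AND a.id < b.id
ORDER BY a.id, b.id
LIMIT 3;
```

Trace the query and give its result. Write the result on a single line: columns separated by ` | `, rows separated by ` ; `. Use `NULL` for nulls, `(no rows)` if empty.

5 | 19 ; 5 | 26 ; 6 | 12

Pairs (a,b) with same category, a.price < b.price, a.id < b.id.
category groups: Books:{5,19,26} Garden:{9,11,15,28} Sports:{6,12}
Ordered by (a.id, b.id); first 3.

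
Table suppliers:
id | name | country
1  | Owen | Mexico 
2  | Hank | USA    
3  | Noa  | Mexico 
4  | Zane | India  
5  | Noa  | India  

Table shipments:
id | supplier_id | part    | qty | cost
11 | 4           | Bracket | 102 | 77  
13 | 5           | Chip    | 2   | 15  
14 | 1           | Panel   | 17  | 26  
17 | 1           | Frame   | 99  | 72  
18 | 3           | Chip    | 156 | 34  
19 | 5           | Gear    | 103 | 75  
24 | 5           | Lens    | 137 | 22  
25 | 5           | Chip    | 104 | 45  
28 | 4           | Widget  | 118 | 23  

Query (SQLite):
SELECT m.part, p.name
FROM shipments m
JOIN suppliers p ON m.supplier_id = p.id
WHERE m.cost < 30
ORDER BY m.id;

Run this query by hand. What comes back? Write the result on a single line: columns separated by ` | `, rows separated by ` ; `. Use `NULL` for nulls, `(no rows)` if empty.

Chip | Noa ; Panel | Owen ; Lens | Noa ; Widget | Zane

Each shipments row matches the suppliers row where supplier_id = suppliers.id.
Then keep rows with m.cost < 30.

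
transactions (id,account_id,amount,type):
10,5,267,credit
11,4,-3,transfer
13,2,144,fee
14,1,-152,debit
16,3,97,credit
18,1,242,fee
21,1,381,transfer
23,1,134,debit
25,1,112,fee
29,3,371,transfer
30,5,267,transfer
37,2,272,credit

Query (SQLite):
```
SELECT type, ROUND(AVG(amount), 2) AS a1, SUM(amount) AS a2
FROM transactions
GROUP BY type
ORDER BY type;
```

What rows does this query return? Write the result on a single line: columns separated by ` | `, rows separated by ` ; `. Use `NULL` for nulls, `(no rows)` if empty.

credit | 212 | 636 ; debit | -9 | -18 ; fee | 166 | 498 ; transfer | 254 | 1016

Group transactions by type.
Per group compute: ROUND(AVG(amount), 2), SUM(amount).
  credit: ids {10, 16, 37} → ROUND(AVG(amount), 2)=212, SUM(amount)=636
  debit: ids {14, 23} → ROUND(AVG(amount), 2)=-9, SUM(amount)=-18
  fee: ids {13, 18, 25} → ROUND(AVG(amount), 2)=166, SUM(amount)=498
  transfer: ids {11, 21, 29, 30} → ROUND(AVG(amount), 2)=254, SUM(amount)=1016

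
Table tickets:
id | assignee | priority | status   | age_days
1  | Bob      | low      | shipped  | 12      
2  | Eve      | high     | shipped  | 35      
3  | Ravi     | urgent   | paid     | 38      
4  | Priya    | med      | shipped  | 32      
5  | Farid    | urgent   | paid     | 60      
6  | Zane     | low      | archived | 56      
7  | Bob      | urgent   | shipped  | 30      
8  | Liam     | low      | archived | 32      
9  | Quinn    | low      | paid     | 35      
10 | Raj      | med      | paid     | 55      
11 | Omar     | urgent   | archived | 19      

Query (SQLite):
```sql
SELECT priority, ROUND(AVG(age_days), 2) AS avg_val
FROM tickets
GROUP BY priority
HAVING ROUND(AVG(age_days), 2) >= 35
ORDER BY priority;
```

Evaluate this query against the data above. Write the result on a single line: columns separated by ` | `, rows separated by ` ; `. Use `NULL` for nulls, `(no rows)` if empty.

high | 35 ; med | 43.5 ; urgent | 36.75

Partition tickets by priority; compute ROUND(AVG(age_days), 2) within each group.
HAVING: keep groups where ROUND(AVG(age_days), 2) >= 35.
  high: ids {2} → ROUND(AVG(age_days), 2)=35
  low: ids {1, 6, 8, 9} → ROUND(AVG(age_days), 2)=33.75
  med: ids {4, 10} → ROUND(AVG(age_days), 2)=43.5
  urgent: ids {3, 5, 7, 11} → ROUND(AVG(age_days), 2)=36.75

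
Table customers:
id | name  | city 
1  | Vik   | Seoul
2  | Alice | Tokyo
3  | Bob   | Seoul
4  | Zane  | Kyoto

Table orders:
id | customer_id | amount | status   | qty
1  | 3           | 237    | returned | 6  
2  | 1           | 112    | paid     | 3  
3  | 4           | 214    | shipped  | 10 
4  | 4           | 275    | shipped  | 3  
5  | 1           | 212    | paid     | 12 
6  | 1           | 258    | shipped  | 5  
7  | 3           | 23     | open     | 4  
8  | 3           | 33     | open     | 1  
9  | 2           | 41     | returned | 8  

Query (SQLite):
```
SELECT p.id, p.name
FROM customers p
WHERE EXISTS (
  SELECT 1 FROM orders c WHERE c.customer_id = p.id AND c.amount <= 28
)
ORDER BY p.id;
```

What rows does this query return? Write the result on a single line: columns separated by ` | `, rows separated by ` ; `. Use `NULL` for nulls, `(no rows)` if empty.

3 | Bob

For each customers row, check whether any orders with matching customer_id has amount <= 28.
Keep rows where that is true.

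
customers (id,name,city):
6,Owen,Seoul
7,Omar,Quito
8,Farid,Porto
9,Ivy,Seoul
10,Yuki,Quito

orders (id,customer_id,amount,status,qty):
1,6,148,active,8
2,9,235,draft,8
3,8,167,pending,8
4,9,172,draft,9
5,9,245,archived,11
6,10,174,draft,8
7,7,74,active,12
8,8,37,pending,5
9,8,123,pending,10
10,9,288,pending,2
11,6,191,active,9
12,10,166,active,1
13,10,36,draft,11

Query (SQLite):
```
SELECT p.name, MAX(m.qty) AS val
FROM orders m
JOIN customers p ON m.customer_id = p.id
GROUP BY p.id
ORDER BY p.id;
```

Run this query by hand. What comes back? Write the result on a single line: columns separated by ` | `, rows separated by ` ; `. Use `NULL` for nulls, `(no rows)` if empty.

Owen | 9 ; Omar | 12 ; Farid | 10 ; Ivy | 11 ; Yuki | 11

Join each orders row to its customers via customer_id.
Group joined rows by customers.id; compute MAX(m.qty) per group.
  6: ids {1, 11} → MAX(m.qty)=9
  7: ids {7} → MAX(m.qty)=12
  8: ids {3, 8, 9} → MAX(m.qty)=10
  9: ids {2, 4, 5, 10} → MAX(m.qty)=11
  10: ids {6, 12, 13} → MAX(m.qty)=11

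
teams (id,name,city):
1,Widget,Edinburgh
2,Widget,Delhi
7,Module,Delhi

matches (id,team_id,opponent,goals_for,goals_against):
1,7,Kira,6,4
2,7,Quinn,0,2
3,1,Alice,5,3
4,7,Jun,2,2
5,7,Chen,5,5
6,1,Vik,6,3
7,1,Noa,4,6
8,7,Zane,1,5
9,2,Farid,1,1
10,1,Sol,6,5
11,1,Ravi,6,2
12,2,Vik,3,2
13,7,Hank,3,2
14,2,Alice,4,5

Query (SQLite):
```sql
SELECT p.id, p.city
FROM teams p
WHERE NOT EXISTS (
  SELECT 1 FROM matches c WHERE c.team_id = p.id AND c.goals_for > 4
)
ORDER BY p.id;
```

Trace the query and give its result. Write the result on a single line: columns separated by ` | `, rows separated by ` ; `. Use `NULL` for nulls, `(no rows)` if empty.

2 | Delhi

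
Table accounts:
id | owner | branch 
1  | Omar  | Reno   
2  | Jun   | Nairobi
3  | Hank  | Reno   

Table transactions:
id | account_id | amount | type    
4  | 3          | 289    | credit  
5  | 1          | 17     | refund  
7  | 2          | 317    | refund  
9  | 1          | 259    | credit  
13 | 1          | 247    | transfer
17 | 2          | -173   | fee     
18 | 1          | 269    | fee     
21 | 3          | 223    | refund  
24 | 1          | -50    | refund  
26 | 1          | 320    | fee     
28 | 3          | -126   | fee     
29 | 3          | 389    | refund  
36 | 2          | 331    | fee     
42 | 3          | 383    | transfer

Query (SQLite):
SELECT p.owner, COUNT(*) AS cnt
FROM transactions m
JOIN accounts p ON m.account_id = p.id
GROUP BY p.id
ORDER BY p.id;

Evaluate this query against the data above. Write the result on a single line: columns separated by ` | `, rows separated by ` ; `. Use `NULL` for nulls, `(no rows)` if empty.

Join each transactions row to its accounts via account_id.
Group joined rows by accounts.id; compute COUNT(*) per group.
  1: ids {5, 9, 13, 18, 24, 26} → COUNT(*)=6
  2: ids {7, 17, 36} → COUNT(*)=3
  3: ids {4, 21, 28, 29, 42} → COUNT(*)=5

Omar | 6 ; Jun | 3 ; Hank | 5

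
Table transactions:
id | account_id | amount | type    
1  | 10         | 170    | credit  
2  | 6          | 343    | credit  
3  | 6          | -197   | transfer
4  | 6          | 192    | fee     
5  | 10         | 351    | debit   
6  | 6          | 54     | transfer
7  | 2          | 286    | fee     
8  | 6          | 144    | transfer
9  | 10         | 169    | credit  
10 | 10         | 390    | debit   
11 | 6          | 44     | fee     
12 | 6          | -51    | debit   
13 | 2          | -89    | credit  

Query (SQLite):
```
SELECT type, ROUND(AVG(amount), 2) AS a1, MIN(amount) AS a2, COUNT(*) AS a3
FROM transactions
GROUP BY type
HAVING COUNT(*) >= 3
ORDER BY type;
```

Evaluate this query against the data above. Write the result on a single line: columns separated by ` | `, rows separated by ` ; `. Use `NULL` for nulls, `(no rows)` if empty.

Group transactions by type.
Per group compute: ROUND(AVG(amount), 2), MIN(amount), COUNT(*).
HAVING: drop groups with fewer than 3 rows.
  credit: ids {1, 2, 9, 13} → ROUND(AVG(amount), 2)=148.25, MIN(amount)=-89, COUNT(*)=4
  debit: ids {5, 10, 12} → ROUND(AVG(amount), 2)=230, MIN(amount)=-51, COUNT(*)=3
  fee: ids {4, 7, 11} → ROUND(AVG(amount), 2)=174, MIN(amount)=44, COUNT(*)=3
  transfer: ids {3, 6, 8} → ROUND(AVG(amount), 2)=0.33, MIN(amount)=-197, COUNT(*)=3

credit | 148.25 | -89 | 4 ; debit | 230 | -51 | 3 ; fee | 174 | 44 | 3 ; transfer | 0.33 | -197 | 3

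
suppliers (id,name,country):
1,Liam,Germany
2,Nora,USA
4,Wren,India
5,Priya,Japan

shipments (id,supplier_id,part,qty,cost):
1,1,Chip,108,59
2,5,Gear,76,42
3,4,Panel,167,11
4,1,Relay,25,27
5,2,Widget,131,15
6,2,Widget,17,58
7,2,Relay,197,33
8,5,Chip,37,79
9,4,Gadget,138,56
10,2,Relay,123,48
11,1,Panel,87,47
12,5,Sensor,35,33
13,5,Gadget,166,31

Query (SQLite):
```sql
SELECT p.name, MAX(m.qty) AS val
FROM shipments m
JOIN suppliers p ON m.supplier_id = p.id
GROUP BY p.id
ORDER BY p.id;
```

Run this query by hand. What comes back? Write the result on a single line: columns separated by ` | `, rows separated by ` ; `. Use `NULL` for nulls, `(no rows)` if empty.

Join each shipments row to its suppliers via supplier_id.
Group joined rows by suppliers.id; compute MAX(m.qty) per group.
  1: ids {1, 4, 11} → MAX(m.qty)=108
  2: ids {5, 6, 7, 10} → MAX(m.qty)=197
  4: ids {3, 9} → MAX(m.qty)=167
  5: ids {2, 8, 12, 13} → MAX(m.qty)=166

Liam | 108 ; Nora | 197 ; Wren | 167 ; Priya | 166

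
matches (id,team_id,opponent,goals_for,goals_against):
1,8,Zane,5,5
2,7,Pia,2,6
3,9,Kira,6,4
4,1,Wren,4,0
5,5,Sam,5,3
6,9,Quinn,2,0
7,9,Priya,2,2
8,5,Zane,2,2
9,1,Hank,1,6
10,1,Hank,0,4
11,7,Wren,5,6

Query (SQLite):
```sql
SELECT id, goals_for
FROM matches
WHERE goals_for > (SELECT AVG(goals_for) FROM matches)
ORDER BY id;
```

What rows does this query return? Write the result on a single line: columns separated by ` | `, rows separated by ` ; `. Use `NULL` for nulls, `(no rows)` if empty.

1 | 5 ; 3 | 6 ; 4 | 4 ; 5 | 5 ; 11 | 5

Scalar subquery: AVG(goals_for) over all matches rows = 3.090909 (≈; comparison uses full precision).
Keep rows where goals_for > that value.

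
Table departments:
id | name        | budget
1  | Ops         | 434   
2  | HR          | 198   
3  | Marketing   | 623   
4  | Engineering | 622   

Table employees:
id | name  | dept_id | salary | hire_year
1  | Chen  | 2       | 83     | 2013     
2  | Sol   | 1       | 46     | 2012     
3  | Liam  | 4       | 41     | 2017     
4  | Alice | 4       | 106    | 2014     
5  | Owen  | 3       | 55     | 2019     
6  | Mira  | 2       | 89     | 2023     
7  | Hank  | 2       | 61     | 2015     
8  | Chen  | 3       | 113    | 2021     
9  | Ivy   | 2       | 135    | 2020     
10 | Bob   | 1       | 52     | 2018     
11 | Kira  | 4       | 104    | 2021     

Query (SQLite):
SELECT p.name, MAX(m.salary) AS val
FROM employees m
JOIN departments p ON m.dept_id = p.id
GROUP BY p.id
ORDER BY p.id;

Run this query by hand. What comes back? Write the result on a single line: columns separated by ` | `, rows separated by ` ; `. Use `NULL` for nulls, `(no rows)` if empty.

Ops | 52 ; HR | 135 ; Marketing | 113 ; Engineering | 106

Join each employees row to its departments via dept_id.
Group joined rows by departments.id; compute MAX(m.salary) per group.
  1: ids {2, 10} → MAX(m.salary)=52
  2: ids {1, 6, 7, 9} → MAX(m.salary)=135
  3: ids {5, 8} → MAX(m.salary)=113
  4: ids {3, 4, 11} → MAX(m.salary)=106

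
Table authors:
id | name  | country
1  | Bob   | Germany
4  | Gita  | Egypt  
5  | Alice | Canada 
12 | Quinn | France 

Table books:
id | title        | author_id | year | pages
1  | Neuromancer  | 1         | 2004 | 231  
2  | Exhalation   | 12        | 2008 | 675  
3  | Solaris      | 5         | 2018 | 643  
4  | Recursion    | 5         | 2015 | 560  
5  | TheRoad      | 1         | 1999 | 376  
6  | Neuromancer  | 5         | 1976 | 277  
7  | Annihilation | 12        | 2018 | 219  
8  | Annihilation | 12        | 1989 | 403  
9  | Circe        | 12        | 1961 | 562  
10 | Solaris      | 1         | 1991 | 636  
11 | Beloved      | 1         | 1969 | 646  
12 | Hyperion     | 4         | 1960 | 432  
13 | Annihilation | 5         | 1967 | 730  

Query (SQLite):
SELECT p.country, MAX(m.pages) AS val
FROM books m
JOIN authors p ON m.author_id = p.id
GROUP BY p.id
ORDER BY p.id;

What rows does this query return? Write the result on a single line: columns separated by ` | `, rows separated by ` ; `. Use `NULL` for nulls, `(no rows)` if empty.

Germany | 646 ; Egypt | 432 ; Canada | 730 ; France | 675

Join each books row to its authors via author_id.
Group joined rows by authors.id; compute MAX(m.pages) per group.
  1: ids {1, 5, 10, 11} → MAX(m.pages)=646
  4: ids {12} → MAX(m.pages)=432
  5: ids {3, 4, 6, 13} → MAX(m.pages)=730
  12: ids {2, 7, 8, 9} → MAX(m.pages)=675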